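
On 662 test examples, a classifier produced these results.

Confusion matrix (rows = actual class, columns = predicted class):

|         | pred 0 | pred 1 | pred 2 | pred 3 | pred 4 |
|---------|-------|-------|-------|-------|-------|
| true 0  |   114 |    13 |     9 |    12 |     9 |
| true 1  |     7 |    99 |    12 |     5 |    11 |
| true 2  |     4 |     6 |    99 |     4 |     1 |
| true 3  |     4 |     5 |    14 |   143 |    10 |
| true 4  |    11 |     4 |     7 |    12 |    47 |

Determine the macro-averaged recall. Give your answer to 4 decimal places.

Per-class recall (TP/(TP+FN)):
  0: TP=114, FN=13+9+12+9=43 → 114/157 = 0.72611
  1: TP=99, FN=7+12+5+11=35 → 99/134 = 0.73881
  2: TP=99, FN=4+6+4+1=15 → 99/114 = 0.86842
  3: TP=143, FN=4+5+14+10=33 → 143/176 = 0.81250
  4: TP=47, FN=11+4+7+12=34 → 47/81 = 0.58025
Macro-recall = mean = (0.72611 + 0.73881 + 0.86842 + 0.81250 + 0.58025) / 5 = 0.7452

0.7452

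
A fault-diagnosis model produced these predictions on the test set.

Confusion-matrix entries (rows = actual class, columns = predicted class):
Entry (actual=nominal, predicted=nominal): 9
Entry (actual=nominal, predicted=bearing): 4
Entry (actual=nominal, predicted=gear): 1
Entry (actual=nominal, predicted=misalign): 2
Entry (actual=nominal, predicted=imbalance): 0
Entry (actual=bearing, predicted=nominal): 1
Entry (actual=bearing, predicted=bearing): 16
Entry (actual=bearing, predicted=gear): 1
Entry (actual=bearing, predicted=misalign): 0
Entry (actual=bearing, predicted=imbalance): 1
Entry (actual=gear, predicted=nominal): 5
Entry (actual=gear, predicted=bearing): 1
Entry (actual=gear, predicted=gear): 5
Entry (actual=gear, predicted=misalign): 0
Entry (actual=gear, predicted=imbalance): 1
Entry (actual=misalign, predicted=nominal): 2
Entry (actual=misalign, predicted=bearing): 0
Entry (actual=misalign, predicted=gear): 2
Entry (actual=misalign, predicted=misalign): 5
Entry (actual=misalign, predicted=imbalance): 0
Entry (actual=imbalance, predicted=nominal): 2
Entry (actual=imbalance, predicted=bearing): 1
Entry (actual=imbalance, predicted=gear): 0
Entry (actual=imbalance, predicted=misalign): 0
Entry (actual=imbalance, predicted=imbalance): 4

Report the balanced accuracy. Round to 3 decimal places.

Balanced accuracy = mean of per-class recall.
  nominal: recall = 9/16 = 0.5625
  bearing: recall = 16/19 = 0.8421
  gear: recall = 5/12 = 0.4167
  misalign: recall = 5/9 = 0.5556
  imbalance: recall = 4/7 = 0.5714
Mean = (0.5625 + 0.8421 + 0.4167 + 0.5556 + 0.5714) / 5 = 0.590

0.590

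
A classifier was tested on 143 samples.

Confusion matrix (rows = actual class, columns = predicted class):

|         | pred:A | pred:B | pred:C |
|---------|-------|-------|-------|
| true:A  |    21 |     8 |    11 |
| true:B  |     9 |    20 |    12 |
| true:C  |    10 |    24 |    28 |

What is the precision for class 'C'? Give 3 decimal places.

0.549

Take TP from the diagonal, FP from the rest of the 'C' prediction marginal, FN from the rest of the 'C' actual marginal.
precision = TP/(TP+FP).
C: TP=28, FP=11+12=23 → 28/51 = 0.5490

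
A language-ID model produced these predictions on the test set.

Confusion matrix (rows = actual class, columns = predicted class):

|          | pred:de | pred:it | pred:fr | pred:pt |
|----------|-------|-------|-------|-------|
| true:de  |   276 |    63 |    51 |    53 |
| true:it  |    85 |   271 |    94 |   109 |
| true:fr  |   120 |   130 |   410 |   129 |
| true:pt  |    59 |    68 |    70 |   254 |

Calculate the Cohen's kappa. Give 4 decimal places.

0.3838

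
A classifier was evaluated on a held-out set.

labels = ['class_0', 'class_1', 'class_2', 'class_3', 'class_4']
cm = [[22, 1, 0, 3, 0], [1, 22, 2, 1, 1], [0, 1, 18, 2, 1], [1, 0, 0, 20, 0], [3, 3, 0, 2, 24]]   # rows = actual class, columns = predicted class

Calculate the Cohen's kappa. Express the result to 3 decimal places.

Observed agreement pₒ = trace/N = 106/128 = 0.8281
Expected agreement pₑ = Σ (rowᵢ·colᵢ)/N² = (26·27 + 27·27 + 22·20 + 21·28 + 32·26)/128² = 0.2009
κ = (pₒ − pₑ)/(1 − pₑ) = (0.8281 − 0.2009)/(1 − 0.2009) = 0.785

0.785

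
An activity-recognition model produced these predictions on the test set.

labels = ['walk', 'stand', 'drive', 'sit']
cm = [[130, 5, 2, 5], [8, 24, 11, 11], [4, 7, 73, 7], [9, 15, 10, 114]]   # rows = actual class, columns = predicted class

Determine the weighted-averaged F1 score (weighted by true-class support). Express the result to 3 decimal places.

0.782

Per-class F1 score (2·TP/(2·TP+FP+FN)):
  walk: TP=130, FP=8+4+9=21, FN=5+2+5=12 → 260/293 = 0.8874
  stand: TP=24, FP=5+7+15=27, FN=8+11+11=30 → 48/105 = 0.4571
  drive: TP=73, FP=2+11+10=23, FN=4+7+7=18 → 146/187 = 0.7807
  sit: TP=114, FP=5+11+7=23, FN=9+15+10=34 → 228/285 = 0.8000
Weighted-F1 score = Σ (supportᵢ/N)·F1 scoreᵢ with N=435: (142/435)·0.8874 + (54/435)·0.4571 + (91/435)·0.7807 + (148/435)·0.8000 = 0.782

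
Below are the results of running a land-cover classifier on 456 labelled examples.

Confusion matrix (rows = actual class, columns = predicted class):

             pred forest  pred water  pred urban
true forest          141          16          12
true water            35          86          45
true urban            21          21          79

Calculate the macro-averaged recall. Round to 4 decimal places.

0.6684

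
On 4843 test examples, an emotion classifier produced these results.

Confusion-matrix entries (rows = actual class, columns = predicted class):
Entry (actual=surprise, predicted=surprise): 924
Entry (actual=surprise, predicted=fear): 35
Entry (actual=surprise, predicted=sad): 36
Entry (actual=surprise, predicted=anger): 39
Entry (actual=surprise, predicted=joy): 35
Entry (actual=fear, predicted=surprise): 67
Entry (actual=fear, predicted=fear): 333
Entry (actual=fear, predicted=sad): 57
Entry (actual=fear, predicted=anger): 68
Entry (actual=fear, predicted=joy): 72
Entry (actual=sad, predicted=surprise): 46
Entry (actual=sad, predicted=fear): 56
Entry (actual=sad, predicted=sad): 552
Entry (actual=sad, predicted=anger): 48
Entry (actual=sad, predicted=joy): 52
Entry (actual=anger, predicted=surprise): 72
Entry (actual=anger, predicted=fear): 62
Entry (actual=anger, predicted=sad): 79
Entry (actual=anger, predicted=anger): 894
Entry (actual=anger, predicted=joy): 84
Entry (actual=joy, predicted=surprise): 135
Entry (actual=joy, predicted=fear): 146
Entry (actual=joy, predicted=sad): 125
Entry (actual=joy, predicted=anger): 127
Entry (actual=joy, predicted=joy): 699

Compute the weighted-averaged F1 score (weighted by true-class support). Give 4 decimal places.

0.6997

Per-class F1 score (2·TP/(2·TP+FP+FN)):
  surprise: TP=924, FP=67+46+72+135=320, FN=35+36+39+35=145 → 1848/2313 = 0.79896
  fear: TP=333, FP=35+56+62+146=299, FN=67+57+68+72=264 → 666/1229 = 0.54190
  sad: TP=552, FP=36+57+79+125=297, FN=46+56+48+52=202 → 1104/1603 = 0.68871
  anger: TP=894, FP=39+68+48+127=282, FN=72+62+79+84=297 → 1788/2367 = 0.75539
  joy: TP=699, FP=35+72+52+84=243, FN=135+146+125+127=533 → 1398/2174 = 0.64305
Weighted-F1 score = Σ (supportᵢ/N)·F1 scoreᵢ with N=4843: (1069/4843)·0.79896 + (597/4843)·0.54190 + (754/4843)·0.68871 + (1191/4843)·0.75539 + (1232/4843)·0.64305 = 0.6997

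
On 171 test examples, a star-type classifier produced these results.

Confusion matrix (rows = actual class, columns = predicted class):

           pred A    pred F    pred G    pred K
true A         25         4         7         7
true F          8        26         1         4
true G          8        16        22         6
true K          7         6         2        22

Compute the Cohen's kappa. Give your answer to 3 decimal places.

0.410

Observed agreement pₒ = trace/N = 95/171 = 0.5556
Expected agreement pₑ = Σ (rowᵢ·colᵢ)/N² = (43·48 + 39·52 + 52·32 + 37·39)/171² = 0.2462
κ = (pₒ − pₑ)/(1 − pₑ) = (0.5556 − 0.2462)/(1 − 0.2462) = 0.410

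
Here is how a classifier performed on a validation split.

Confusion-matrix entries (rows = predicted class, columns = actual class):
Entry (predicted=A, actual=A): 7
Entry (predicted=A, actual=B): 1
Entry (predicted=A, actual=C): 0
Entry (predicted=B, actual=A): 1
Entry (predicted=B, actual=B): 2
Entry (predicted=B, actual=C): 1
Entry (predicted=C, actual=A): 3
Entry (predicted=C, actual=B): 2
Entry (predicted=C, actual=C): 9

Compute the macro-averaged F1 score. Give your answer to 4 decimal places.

0.6438

Per-class F1 score (2·TP/(2·TP+FP+FN)):
  A: TP=7, FP=1+0=1, FN=1+3=4 → 14/19 = 0.73684
  B: TP=2, FP=1+1=2, FN=1+2=3 → 4/9 = 0.44444
  C: TP=9, FP=3+2=5, FN=0+1=1 → 18/24 = 0.75000
Macro-F1 score = mean = (0.73684 + 0.44444 + 0.75000) / 3 = 0.6438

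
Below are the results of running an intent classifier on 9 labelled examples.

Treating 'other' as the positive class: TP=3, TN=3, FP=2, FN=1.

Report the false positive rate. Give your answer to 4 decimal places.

FPR = FP/(FP+TN) = 2/(2+3) = 0.4000

0.4000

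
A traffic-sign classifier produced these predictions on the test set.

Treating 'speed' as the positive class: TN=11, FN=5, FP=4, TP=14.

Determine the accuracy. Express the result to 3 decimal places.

0.735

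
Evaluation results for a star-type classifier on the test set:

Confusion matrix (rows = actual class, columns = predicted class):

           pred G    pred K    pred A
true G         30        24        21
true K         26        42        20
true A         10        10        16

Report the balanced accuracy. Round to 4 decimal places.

Balanced accuracy = mean of per-class recall.
  G: recall = 30/75 = 0.40000
  K: recall = 42/88 = 0.47727
  A: recall = 16/36 = 0.44444
Mean = (0.40000 + 0.47727 + 0.44444) / 3 = 0.4406

0.4406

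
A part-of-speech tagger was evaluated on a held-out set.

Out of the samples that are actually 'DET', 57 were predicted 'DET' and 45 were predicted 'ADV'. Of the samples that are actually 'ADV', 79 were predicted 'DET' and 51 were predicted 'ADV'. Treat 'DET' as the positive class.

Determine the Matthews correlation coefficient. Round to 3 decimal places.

MCC = (TP·TN − FP·FN) / √((TP+FP)(TP+FN)(TN+FP)(TN+FN))
Numerator = 57·51 − 79·45 = -648
Denominator = √(136·102·130·96) = √173122560 = 13157.6046
MCC = -648 / 13157.6046 = -0.049

-0.049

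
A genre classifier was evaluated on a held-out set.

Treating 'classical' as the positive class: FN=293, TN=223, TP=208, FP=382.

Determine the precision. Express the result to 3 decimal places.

0.353

Precision = TP/(TP+FP) = 208/(208+382) = 208/590 = 0.353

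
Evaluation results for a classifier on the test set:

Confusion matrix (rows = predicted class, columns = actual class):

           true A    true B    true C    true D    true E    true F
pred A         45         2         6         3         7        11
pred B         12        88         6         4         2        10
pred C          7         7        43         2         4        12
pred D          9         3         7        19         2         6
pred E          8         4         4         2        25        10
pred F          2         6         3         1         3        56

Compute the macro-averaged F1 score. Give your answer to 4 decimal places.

Per-class F1 score (2·TP/(2·TP+FP+FN)):
  A: TP=45, FP=2+6+3+7+11=29, FN=12+7+9+8+2=38 → 90/157 = 0.57325
  B: TP=88, FP=12+6+4+2+10=34, FN=2+7+3+4+6=22 → 176/232 = 0.75862
  C: TP=43, FP=7+7+2+4+12=32, FN=6+6+7+4+3=26 → 86/144 = 0.59722
  D: TP=19, FP=9+3+7+2+6=27, FN=3+4+2+2+1=12 → 38/77 = 0.49351
  E: TP=25, FP=8+4+4+2+10=28, FN=7+2+4+2+3=18 → 50/96 = 0.52083
  F: TP=56, FP=2+6+3+1+3=15, FN=11+10+12+6+10=49 → 112/176 = 0.63636
Macro-F1 score = mean = (0.57325 + 0.75862 + 0.59722 + 0.49351 + 0.52083 + 0.63636) / 6 = 0.5966

0.5966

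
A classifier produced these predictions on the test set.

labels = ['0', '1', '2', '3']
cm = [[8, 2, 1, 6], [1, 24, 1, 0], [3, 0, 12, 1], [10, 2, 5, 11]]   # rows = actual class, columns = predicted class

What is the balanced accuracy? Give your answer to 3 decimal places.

Balanced accuracy = mean of per-class recall.
  0: recall = 8/17 = 0.4706
  1: recall = 24/26 = 0.9231
  2: recall = 12/16 = 0.7500
  3: recall = 11/28 = 0.3929
Mean = (0.4706 + 0.9231 + 0.7500 + 0.3929) / 4 = 0.634

0.634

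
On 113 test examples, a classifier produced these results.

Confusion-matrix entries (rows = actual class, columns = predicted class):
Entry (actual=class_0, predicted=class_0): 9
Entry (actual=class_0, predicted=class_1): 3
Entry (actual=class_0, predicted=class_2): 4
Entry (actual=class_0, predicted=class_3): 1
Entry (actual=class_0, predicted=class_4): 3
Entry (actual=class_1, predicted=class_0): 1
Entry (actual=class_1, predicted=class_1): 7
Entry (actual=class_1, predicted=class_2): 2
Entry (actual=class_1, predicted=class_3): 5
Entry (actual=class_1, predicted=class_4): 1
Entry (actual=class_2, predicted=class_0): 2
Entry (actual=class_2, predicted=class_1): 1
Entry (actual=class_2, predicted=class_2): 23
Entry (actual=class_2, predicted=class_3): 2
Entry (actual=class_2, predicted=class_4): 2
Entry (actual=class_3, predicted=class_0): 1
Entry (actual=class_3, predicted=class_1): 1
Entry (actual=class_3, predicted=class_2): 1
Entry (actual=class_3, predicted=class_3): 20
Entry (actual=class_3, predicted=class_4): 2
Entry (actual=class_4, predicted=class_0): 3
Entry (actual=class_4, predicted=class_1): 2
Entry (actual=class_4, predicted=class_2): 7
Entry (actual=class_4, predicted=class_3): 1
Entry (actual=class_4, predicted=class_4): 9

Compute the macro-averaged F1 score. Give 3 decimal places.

0.571

Per-class F1 score (2·TP/(2·TP+FP+FN)):
  class_0: TP=9, FP=1+2+1+3=7, FN=3+4+1+3=11 → 18/36 = 0.5000
  class_1: TP=7, FP=3+1+1+2=7, FN=1+2+5+1=9 → 14/30 = 0.4667
  class_2: TP=23, FP=4+2+1+7=14, FN=2+1+2+2=7 → 46/67 = 0.6866
  class_3: TP=20, FP=1+5+2+1=9, FN=1+1+1+2=5 → 40/54 = 0.7407
  class_4: TP=9, FP=3+1+2+2=8, FN=3+2+7+1=13 → 18/39 = 0.4615
Macro-F1 score = mean = (0.5000 + 0.4667 + 0.6866 + 0.7407 + 0.4615) / 5 = 0.571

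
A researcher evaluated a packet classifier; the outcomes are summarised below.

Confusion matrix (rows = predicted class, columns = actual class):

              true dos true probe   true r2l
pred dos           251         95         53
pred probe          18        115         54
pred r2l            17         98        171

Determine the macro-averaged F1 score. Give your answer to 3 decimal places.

0.601

Per-class F1 score (2·TP/(2·TP+FP+FN)):
  dos: TP=251, FP=95+53=148, FN=18+17=35 → 502/685 = 0.7328
  probe: TP=115, FP=18+54=72, FN=95+98=193 → 230/495 = 0.4646
  r2l: TP=171, FP=17+98=115, FN=53+54=107 → 342/564 = 0.6064
Macro-F1 score = mean = (0.7328 + 0.4646 + 0.6064) / 3 = 0.601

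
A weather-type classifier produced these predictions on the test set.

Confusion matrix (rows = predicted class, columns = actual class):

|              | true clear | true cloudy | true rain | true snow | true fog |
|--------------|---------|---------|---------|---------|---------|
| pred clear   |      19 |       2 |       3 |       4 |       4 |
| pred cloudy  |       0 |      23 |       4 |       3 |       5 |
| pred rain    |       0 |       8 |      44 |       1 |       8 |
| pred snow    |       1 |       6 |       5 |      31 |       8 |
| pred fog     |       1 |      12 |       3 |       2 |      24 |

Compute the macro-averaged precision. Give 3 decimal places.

0.630

Per-class precision (TP/(TP+FP)):
  clear: TP=19, FP=2+3+4+4=13 → 19/32 = 0.5938
  cloudy: TP=23, FP=0+4+3+5=12 → 23/35 = 0.6571
  rain: TP=44, FP=0+8+1+8=17 → 44/61 = 0.7213
  snow: TP=31, FP=1+6+5+8=20 → 31/51 = 0.6078
  fog: TP=24, FP=1+12+3+2=18 → 24/42 = 0.5714
Macro-precision = mean = (0.5938 + 0.6571 + 0.7213 + 0.6078 + 0.5714) / 5 = 0.630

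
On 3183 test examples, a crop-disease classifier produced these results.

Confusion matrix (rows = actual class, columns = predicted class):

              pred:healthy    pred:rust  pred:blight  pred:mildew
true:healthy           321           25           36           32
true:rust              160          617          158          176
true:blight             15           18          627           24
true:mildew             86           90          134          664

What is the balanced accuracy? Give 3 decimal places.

0.732

Balanced accuracy = mean of per-class recall.
  healthy: recall = 321/414 = 0.7754
  rust: recall = 617/1111 = 0.5554
  blight: recall = 627/684 = 0.9167
  mildew: recall = 664/974 = 0.6817
Mean = (0.7754 + 0.5554 + 0.9167 + 0.6817) / 4 = 0.732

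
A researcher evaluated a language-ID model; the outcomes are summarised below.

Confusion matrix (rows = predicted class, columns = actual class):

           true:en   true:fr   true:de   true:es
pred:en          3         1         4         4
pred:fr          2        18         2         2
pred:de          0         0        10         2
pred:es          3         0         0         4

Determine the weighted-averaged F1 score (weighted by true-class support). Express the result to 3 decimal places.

0.633

Per-class F1 score (2·TP/(2·TP+FP+FN)):
  en: TP=3, FP=1+4+4=9, FN=2+0+3=5 → 6/20 = 0.3000
  fr: TP=18, FP=2+2+2=6, FN=1+0+0=1 → 36/43 = 0.8372
  de: TP=10, FP=0+0+2=2, FN=4+2+0=6 → 20/28 = 0.7143
  es: TP=4, FP=3+0+0=3, FN=4+2+2=8 → 8/19 = 0.4211
Weighted-F1 score = Σ (supportᵢ/N)·F1 scoreᵢ with N=55: (8/55)·0.3000 + (19/55)·0.8372 + (16/55)·0.7143 + (12/55)·0.4211 = 0.633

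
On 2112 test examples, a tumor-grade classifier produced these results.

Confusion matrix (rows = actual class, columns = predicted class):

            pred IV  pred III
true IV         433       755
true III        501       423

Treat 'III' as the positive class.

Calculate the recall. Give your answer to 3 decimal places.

0.458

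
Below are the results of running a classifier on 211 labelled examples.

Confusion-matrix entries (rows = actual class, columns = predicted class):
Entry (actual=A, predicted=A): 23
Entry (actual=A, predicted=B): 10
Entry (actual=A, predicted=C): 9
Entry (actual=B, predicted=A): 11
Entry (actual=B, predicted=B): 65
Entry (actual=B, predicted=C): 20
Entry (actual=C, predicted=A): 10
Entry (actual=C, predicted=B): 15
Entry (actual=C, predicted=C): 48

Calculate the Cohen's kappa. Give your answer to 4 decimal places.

0.4430

Observed agreement pₒ = trace/N = 136/211 = 0.64455
Expected agreement pₑ = Σ (rowᵢ·colᵢ)/N² = (42·44 + 96·90 + 73·77)/211² = 0.36183
κ = (pₒ − pₑ)/(1 − pₑ) = (0.64455 − 0.36183)/(1 − 0.36183) = 0.4430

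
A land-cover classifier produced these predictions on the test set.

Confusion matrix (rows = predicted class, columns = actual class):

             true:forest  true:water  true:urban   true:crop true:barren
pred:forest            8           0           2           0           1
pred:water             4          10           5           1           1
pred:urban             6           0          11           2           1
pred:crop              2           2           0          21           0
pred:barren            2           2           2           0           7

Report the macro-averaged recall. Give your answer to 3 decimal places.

Per-class recall (TP/(TP+FN)):
  forest: TP=8, FN=4+6+2+2=14 → 8/22 = 0.3636
  water: TP=10, FN=0+0+2+2=4 → 10/14 = 0.7143
  urban: TP=11, FN=2+5+0+2=9 → 11/20 = 0.5500
  crop: TP=21, FN=0+1+2+0=3 → 21/24 = 0.8750
  barren: TP=7, FN=1+1+1+0=3 → 7/10 = 0.7000
Macro-recall = mean = (0.3636 + 0.7143 + 0.5500 + 0.8750 + 0.7000) / 5 = 0.641

0.641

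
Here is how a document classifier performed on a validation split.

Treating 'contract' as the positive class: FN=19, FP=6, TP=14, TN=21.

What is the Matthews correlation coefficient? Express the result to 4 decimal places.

0.2132

MCC = (TP·TN − FP·FN) / √((TP+FP)(TP+FN)(TN+FP)(TN+FN))
Numerator = 14·21 − 6·19 = 180
Denominator = √(20·33·27·40) = √712800 = 844.2748
MCC = 180 / 844.2748 = 0.2132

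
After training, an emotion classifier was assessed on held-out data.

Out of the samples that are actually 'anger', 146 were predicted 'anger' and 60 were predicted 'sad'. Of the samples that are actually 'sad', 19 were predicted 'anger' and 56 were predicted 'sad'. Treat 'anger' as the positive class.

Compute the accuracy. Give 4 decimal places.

0.7189

Accuracy = (TP+TN)/N = (146+56)/281 = 0.7189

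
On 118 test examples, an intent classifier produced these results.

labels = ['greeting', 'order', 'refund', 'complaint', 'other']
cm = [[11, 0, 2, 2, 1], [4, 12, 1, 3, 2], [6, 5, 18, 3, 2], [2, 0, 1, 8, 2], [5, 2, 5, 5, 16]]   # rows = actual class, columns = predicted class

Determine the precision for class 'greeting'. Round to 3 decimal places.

0.393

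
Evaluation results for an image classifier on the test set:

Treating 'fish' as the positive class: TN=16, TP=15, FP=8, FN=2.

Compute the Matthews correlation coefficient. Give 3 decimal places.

0.545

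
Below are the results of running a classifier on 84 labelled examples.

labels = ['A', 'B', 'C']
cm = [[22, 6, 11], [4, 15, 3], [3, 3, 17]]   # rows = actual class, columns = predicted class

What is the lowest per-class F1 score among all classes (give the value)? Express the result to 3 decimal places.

Per-class F1 score (2·TP/(2·TP+FP+FN)):
  A: TP=22, FP=4+3=7, FN=6+11=17 → 44/68 = 0.6471
  B: TP=15, FP=6+3=9, FN=4+3=7 → 30/46 = 0.6522
  C: TP=17, FP=11+3=14, FN=3+3=6 → 34/54 = 0.6296
Lowest is class 'C' with F1 score = 0.630.

0.630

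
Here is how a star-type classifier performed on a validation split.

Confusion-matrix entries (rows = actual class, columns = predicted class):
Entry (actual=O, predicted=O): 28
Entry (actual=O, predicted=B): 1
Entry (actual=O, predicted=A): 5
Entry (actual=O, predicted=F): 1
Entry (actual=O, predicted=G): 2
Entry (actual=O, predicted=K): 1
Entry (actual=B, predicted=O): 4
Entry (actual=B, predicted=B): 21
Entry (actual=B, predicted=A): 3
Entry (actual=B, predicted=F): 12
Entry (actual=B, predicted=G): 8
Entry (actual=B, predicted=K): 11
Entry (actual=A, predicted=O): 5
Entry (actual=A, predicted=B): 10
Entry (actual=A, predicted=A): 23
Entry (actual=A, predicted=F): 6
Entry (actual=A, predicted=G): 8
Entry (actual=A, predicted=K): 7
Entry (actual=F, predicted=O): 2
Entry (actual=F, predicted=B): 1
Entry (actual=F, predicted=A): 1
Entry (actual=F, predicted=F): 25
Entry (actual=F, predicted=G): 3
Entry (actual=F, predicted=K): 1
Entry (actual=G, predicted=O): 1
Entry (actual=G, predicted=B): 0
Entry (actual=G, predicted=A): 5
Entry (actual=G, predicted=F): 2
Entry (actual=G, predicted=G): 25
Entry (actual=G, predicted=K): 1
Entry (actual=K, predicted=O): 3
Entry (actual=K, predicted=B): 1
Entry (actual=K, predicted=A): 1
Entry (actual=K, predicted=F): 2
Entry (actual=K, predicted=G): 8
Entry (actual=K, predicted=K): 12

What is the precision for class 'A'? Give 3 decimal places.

0.605

Take TP from the diagonal, FP from the rest of the 'A' prediction marginal, FN from the rest of the 'A' actual marginal.
precision = TP/(TP+FP).
A: TP=23, FP=5+3+1+5+1=15 → 23/38 = 0.6053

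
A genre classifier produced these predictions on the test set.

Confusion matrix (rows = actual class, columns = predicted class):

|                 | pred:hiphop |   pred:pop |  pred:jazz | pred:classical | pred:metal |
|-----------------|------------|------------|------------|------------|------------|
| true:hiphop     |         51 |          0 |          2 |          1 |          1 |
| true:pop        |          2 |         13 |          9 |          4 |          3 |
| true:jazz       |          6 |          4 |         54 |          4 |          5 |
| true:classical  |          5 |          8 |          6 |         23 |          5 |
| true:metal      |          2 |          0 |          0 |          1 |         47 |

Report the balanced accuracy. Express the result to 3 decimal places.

Balanced accuracy = mean of per-class recall.
  hiphop: recall = 51/55 = 0.9273
  pop: recall = 13/31 = 0.4194
  jazz: recall = 54/73 = 0.7397
  classical: recall = 23/47 = 0.4894
  metal: recall = 47/50 = 0.9400
Mean = (0.9273 + 0.4194 + 0.7397 + 0.4894 + 0.9400) / 5 = 0.703

0.703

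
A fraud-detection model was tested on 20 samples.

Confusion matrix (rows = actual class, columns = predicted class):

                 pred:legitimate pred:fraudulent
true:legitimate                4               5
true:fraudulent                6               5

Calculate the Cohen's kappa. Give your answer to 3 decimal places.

Observed agreement pₒ = trace/N = 9/20 = 0.4500
Expected agreement pₑ = Σ (rowᵢ·colᵢ)/N² = (9·10 + 11·10)/20² = 0.5000
κ = (pₒ − pₑ)/(1 − pₑ) = (0.4500 − 0.5000)/(1 − 0.5000) = -0.100

-0.100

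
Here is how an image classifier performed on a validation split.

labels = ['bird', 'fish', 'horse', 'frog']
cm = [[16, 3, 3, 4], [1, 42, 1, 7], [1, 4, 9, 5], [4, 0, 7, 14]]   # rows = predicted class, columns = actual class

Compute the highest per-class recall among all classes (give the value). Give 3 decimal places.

0.857

Per-class recall (TP/(TP+FN)):
  bird: TP=16, FN=1+1+4=6 → 16/22 = 0.7273
  fish: TP=42, FN=3+4+0=7 → 42/49 = 0.8571
  horse: TP=9, FN=3+1+7=11 → 9/20 = 0.4500
  frog: TP=14, FN=4+7+5=16 → 14/30 = 0.4667
Highest is class 'fish' with recall = 0.857.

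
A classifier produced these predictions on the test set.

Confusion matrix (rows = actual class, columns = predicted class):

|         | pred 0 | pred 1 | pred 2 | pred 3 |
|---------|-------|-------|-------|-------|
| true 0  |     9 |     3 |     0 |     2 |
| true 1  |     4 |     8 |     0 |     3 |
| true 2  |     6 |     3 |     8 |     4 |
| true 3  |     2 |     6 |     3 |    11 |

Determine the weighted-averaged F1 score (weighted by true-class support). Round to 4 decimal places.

0.5011

Per-class F1 score (2·TP/(2·TP+FP+FN)):
  0: TP=9, FP=4+6+2=12, FN=3+0+2=5 → 18/35 = 0.51429
  1: TP=8, FP=3+3+6=12, FN=4+0+3=7 → 16/35 = 0.45714
  2: TP=8, FP=0+0+3=3, FN=6+3+4=13 → 16/32 = 0.50000
  3: TP=11, FP=2+3+4=9, FN=2+6+3=11 → 22/42 = 0.52381
Weighted-F1 score = Σ (supportᵢ/N)·F1 scoreᵢ with N=72: (14/72)·0.51429 + (15/72)·0.45714 + (21/72)·0.50000 + (22/72)·0.52381 = 0.5011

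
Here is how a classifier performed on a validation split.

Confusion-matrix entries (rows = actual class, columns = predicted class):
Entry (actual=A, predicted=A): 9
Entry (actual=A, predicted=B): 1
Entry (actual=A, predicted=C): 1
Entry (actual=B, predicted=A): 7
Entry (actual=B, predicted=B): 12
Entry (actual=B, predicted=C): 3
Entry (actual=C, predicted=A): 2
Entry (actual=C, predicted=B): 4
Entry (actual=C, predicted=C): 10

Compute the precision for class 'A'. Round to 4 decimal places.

0.5000

Take TP from the diagonal, FP from the rest of the 'A' prediction marginal, FN from the rest of the 'A' actual marginal.
precision = TP/(TP+FP).
A: TP=9, FP=7+2=9 → 9/18 = 0.50000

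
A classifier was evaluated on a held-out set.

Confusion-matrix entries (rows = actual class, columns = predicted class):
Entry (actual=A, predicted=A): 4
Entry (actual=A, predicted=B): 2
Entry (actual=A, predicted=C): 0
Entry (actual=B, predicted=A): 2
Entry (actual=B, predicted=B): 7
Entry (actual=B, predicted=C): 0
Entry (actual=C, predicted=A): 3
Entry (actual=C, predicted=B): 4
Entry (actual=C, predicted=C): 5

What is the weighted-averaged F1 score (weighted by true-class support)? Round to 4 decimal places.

Per-class F1 score (2·TP/(2·TP+FP+FN)):
  A: TP=4, FP=2+3=5, FN=2+0=2 → 8/15 = 0.53333
  B: TP=7, FP=2+4=6, FN=2+0=2 → 14/22 = 0.63636
  C: TP=5, FP=0+0=0, FN=3+4=7 → 10/17 = 0.58824
Weighted-F1 score = Σ (supportᵢ/N)·F1 scoreᵢ with N=27: (6/27)·0.53333 + (9/27)·0.63636 + (12/27)·0.58824 = 0.5921

0.5921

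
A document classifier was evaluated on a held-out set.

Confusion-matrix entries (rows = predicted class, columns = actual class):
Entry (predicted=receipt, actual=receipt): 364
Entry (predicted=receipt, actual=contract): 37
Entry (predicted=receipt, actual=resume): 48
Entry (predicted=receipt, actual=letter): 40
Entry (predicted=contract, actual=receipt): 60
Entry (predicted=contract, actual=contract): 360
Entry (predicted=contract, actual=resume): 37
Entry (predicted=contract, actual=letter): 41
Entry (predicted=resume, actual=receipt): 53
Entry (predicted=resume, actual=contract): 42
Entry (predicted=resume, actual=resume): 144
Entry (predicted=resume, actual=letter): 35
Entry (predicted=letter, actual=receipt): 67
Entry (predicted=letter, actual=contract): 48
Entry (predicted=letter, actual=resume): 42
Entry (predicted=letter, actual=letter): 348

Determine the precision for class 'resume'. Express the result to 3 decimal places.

precision = TP/(TP+FP).
resume: TP=144, FP=53+42+35=130 → 144/274 = 0.5255

0.526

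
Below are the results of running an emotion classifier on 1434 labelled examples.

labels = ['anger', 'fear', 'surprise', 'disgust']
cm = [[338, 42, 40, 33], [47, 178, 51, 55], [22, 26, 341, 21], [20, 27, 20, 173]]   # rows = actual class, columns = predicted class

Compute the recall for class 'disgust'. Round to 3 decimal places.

0.721

One-vs-rest for 'disgust': TP = diagonal; FP = other classes predicted 'disgust'; FN = 'disgust' predicted as other.
recall = TP/(TP+FN).
disgust: TP=173, FN=20+27+20=67 → 173/240 = 0.7208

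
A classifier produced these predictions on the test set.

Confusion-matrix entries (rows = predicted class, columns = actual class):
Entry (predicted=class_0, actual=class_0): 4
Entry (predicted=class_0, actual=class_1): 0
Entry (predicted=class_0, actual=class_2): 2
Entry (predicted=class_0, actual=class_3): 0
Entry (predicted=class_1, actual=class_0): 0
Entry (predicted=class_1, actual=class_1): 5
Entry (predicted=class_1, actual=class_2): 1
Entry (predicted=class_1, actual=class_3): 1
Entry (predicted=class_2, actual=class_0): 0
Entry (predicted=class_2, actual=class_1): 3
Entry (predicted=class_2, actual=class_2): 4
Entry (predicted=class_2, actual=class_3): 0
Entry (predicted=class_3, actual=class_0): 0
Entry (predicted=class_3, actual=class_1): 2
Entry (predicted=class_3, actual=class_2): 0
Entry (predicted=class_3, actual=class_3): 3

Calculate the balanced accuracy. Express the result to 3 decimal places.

0.705

Balanced accuracy = mean of per-class recall.
  class_0: recall = 4/4 = 1.0000
  class_1: recall = 5/10 = 0.5000
  class_2: recall = 4/7 = 0.5714
  class_3: recall = 3/4 = 0.7500
Mean = (1.0000 + 0.5000 + 0.5714 + 0.7500) / 4 = 0.705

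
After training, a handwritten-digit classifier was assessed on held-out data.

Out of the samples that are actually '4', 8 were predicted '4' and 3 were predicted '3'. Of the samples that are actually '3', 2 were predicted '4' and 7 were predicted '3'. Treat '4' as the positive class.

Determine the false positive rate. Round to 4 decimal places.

FPR = FP/(FP+TN) = 2/(2+7) = 0.2222

0.2222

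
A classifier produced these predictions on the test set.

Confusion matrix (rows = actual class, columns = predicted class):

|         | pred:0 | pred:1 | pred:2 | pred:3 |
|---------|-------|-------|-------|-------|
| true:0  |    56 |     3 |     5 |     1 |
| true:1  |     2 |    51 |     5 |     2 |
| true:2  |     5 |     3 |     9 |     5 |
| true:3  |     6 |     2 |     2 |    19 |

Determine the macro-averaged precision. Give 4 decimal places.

0.7021

Per-class precision (TP/(TP+FP)):
  0: TP=56, FP=2+5+6=13 → 56/69 = 0.81159
  1: TP=51, FP=3+3+2=8 → 51/59 = 0.86441
  2: TP=9, FP=5+5+2=12 → 9/21 = 0.42857
  3: TP=19, FP=1+2+5=8 → 19/27 = 0.70370
Macro-precision = mean = (0.81159 + 0.86441 + 0.42857 + 0.70370) / 4 = 0.7021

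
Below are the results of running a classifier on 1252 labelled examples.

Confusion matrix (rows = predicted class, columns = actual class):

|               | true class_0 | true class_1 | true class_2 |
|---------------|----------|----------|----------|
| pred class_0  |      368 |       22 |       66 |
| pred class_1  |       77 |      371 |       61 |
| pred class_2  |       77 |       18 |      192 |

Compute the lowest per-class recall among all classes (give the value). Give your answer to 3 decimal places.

Per-class recall (TP/(TP+FN)):
  class_0: TP=368, FN=77+77=154 → 368/522 = 0.7050
  class_1: TP=371, FN=22+18=40 → 371/411 = 0.9027
  class_2: TP=192, FN=66+61=127 → 192/319 = 0.6019
Lowest is class 'class_2' with recall = 0.602.

0.602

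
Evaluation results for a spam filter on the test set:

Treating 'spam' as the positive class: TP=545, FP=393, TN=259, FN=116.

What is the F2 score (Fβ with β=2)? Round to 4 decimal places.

0.7607

Fβ = (1+β²)·TP / ((1+β²)·TP + β²·FN + FP), with β²=4
= 5·545 / (5·545 + 4·116 + 393) = 0.7607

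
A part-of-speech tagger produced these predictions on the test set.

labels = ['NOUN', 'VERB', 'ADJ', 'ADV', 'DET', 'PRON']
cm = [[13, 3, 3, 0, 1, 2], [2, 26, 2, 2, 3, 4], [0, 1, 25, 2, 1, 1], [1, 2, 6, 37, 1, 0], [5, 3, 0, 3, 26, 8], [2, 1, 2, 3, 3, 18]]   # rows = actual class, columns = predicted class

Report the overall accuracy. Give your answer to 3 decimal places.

0.684

Accuracy = trace / total = (13+26+25+37+26+18=145) / 212 = 145/212 = 0.684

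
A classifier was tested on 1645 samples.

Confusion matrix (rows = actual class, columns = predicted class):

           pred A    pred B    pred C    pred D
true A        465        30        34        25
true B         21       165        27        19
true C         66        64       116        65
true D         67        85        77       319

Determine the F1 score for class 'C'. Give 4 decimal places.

F1 score = 2·TP/(2·TP+FP+FN).
C: TP=116, FP=34+27+77=138, FN=66+64+65=195 → 232/565 = 0.41062

0.4106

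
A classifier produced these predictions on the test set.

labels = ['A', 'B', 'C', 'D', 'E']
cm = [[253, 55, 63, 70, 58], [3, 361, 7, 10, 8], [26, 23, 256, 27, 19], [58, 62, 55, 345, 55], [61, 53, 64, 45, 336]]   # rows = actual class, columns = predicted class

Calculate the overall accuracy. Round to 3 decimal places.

0.654

Accuracy = trace / total = (253+361+256+345+336=1551) / 2373 = 1551/2373 = 0.654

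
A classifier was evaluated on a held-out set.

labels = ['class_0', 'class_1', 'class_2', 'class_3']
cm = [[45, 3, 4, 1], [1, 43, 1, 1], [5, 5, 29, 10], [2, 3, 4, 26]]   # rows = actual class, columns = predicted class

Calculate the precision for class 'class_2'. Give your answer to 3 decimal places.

0.763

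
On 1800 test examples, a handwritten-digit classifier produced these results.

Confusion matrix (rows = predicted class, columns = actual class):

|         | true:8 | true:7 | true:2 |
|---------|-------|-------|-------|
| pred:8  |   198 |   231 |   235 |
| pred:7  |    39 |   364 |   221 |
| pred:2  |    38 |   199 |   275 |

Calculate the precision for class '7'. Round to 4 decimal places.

One-vs-rest for '7': TP = diagonal; FP = other classes predicted '7'; FN = '7' predicted as other.
precision = TP/(TP+FP).
7: TP=364, FP=39+221=260 → 364/624 = 0.58333

0.5833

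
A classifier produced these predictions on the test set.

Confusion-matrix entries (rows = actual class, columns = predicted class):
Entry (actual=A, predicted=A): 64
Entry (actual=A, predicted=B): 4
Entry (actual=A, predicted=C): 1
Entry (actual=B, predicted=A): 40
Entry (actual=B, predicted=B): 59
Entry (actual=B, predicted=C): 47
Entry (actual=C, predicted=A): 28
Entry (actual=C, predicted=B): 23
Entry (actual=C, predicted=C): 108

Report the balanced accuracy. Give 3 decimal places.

0.670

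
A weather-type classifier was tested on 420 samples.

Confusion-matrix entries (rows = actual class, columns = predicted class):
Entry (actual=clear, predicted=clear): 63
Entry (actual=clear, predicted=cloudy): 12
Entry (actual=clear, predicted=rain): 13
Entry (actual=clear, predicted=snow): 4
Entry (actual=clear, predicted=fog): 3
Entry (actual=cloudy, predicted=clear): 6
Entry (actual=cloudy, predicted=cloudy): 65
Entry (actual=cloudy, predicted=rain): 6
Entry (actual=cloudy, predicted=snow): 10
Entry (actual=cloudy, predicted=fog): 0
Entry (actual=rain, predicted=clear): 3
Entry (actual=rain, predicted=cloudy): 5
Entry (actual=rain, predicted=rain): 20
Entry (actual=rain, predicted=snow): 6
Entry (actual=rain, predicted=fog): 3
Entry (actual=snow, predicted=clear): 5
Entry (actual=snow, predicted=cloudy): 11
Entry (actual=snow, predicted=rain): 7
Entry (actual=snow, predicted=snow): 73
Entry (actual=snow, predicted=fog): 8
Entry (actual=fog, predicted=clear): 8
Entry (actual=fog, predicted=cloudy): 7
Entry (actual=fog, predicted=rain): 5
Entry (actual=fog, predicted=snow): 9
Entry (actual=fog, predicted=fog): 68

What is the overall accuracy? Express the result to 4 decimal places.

Accuracy = trace / total = (63+65+20+73+68=289) / 420 = 289/420 = 0.6881

0.6881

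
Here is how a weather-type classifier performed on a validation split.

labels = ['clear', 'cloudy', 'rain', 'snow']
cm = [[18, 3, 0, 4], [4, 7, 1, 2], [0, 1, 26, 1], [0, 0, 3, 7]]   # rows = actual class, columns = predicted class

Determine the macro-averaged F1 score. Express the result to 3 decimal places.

Per-class F1 score (2·TP/(2·TP+FP+FN)):
  clear: TP=18, FP=4+0+0=4, FN=3+0+4=7 → 36/47 = 0.7660
  cloudy: TP=7, FP=3+1+0=4, FN=4+1+2=7 → 14/25 = 0.5600
  rain: TP=26, FP=0+1+3=4, FN=0+1+1=2 → 52/58 = 0.8966
  snow: TP=7, FP=4+2+1=7, FN=0+0+3=3 → 14/24 = 0.5833
Macro-F1 score = mean = (0.7660 + 0.5600 + 0.8966 + 0.5833) / 4 = 0.701

0.701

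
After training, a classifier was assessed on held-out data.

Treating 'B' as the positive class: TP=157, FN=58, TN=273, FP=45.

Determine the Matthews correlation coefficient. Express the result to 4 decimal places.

MCC = (TP·TN − FP·FN) / √((TP+FP)(TP+FN)(TN+FP)(TN+FN))
Numerator = 157·273 − 45·58 = 40251
Denominator = √(202·215·318·331) = √4571354940 = 67611.7959
MCC = 40251 / 67611.7959 = 0.5953

0.5953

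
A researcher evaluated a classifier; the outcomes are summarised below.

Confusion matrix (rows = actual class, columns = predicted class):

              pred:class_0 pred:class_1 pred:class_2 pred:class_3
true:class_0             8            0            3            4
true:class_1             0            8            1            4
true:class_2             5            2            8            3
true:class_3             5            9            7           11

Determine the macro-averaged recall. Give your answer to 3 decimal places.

0.484

Per-class recall (TP/(TP+FN)):
  class_0: TP=8, FN=0+3+4=7 → 8/15 = 0.5333
  class_1: TP=8, FN=0+1+4=5 → 8/13 = 0.6154
  class_2: TP=8, FN=5+2+3=10 → 8/18 = 0.4444
  class_3: TP=11, FN=5+9+7=21 → 11/32 = 0.3438
Macro-recall = mean = (0.5333 + 0.6154 + 0.4444 + 0.3438) / 4 = 0.484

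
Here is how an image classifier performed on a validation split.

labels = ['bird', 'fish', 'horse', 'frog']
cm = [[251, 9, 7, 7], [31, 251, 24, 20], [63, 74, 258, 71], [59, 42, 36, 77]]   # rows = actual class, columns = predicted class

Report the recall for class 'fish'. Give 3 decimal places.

Take TP from the diagonal, FP from the rest of the 'fish' prediction marginal, FN from the rest of the 'fish' actual marginal.
recall = TP/(TP+FN).
fish: TP=251, FN=31+24+20=75 → 251/326 = 0.7699

0.770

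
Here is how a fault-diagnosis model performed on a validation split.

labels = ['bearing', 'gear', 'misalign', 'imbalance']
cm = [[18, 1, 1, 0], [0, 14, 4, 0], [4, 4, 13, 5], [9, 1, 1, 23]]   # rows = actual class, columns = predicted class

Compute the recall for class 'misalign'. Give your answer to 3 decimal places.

0.500

Take TP from the diagonal, FP from the rest of the 'misalign' prediction marginal, FN from the rest of the 'misalign' actual marginal.
recall = TP/(TP+FN).
misalign: TP=13, FN=4+4+5=13 → 13/26 = 0.5000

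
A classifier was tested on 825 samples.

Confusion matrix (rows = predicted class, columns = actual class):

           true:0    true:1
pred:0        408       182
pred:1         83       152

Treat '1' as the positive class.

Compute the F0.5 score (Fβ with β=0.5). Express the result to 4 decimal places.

0.5965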